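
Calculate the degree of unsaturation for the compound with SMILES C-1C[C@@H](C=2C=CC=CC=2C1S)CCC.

Molecular formula from the SMILES: C13H18S.
DoU = (2C + 2 + N − H − X)/2 = (2·13 + 2 + 0 − 18 − 0)/2 = 10/2 = 5.
(Structurally: 2 ring(s) + 3 π bond(s) = 5.)

5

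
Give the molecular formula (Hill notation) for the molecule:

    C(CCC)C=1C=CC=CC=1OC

C11H16O

Heavy atoms from the SMILES: 11 C, 1 O.
Implicit hydrogens by atom environment:
  4 × C (aromatic): 1 H each → 4
  3 × C: 2 H each → 6
  2 × C: 3 H each → 6
  2 × C (aromatic): no H
  1 × O: no H
  Total hydrogens = 16.
Molecular formula: C11H16O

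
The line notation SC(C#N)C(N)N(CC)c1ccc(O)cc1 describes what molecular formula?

C11H15N3OS

Heavy atoms from the SMILES: 11 C, 3 N, 1 O, 1 S.
Implicit hydrogens by atom environment:
  4 × C (aromatic): 1 H each → 4
  2 × C: 1 H each → 2
  2 × C (aromatic): no H
  2 × N: no H
  1 × C: 3 H
  1 × C: 2 H
  1 × C: no H
  1 × N: 2 H
  1 × O: 1 H
  1 × S: 1 H
  Total hydrogens = 15.
Molecular formula: C11H15N3OS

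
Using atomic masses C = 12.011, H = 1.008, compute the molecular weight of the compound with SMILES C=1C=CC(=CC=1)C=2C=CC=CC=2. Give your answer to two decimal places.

Molecular formula: C12H10.
M = 12×12.011 + 10×1.008 = 154.21 g/mol.

154.21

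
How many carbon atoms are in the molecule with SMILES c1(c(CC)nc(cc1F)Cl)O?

The symbol for carbon appears 7 times in the SMILES. Lowercase c denotes aromatic carbon and counts toward C.

7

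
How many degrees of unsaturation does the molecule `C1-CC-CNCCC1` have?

1

Molecular formula from the SMILES: C7H15N.
DoU = (2C + 2 + N − H − X)/2 = (2·7 + 2 + 1 − 15 − 0)/2 = 2/2 = 1.
(Structurally: 1 ring(s) + 0 π bond(s) = 1.)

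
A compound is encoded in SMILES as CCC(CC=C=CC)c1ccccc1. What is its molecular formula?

C14H18

Heavy atoms from the SMILES: 14 C.
Implicit hydrogens by atom environment:
  5 × C (aromatic): 1 H each → 5
  3 × C: 1 H each → 3
  2 × C: 3 H each → 6
  2 × C: 2 H each → 4
  1 × C: no H
  1 × C (aromatic): no H
  Total hydrogens = 18.
Molecular formula: C14H18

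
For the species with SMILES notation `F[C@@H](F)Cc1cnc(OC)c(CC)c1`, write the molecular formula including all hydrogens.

C10H13F2NO

Heavy atoms from the SMILES: 10 C, 2 F, 1 N, 1 O.
Implicit hydrogens by atom environment:
  3 × C (aromatic): no H
  2 × C: 3 H each → 6
  2 × C: 2 H each → 4
  2 × C (aromatic): 1 H each → 2
  2 × F: no H
  1 × C: 1 H
  1 × N (aromatic): no H
  1 × O: no H
  Total hydrogens = 13.
Molecular formula: C10H13F2NO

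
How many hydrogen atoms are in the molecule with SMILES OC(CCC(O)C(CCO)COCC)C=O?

22

Hydrogens are implicit in SMILES; fill each atom to its normal valence:
  6 × C: 2 H each → 12
  4 × C: 1 H each → 4
  3 × O: 1 H each → 3
  2 × O: no H
  1 × C: 3 H
  Total hydrogens = 22.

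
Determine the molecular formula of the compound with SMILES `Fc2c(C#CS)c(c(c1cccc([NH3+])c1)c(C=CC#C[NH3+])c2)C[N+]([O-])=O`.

[C19H16FN3O2S]2+

Heavy atoms from the SMILES: 19 C, 1 F, 3 N, 2 O, 1 S.
Implicit hydrogens by atom environment:
  7 × C (aromatic): no H
  5 × C (aromatic): 1 H each → 5
  4 × C: no H
  2 × C: 1 H each → 2
  2 × N (charge +1): 3 H each → 6
  1 × C: 2 H
  1 × F: no H
  1 × N (charge +1): no H
  1 × O: no H
  1 × O (charge -1): no H
  1 × S: 1 H
  Total hydrogens = 16.
Net charge +2.
Molecular formula: [C19H16FN3O2S]2+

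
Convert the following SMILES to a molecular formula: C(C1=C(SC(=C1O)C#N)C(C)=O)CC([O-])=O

Heavy atoms from the SMILES: 10 C, 1 N, 4 O, 1 S.
Implicit hydrogens by atom environment:
  4 × C (aromatic): no H
  3 × C: no H
  2 × C: 2 H each → 4
  2 × O: no H
  1 × C: 3 H
  1 × N: no H
  1 × O: 1 H
  1 × O (charge -1): no H
  1 × S (aromatic): no H
  Total hydrogens = 8.
Net charge -1.
Molecular formula: C10H8NO4S-

C10H8NO4S-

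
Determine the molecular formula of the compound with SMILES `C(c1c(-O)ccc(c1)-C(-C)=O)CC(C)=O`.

C12H14O3

Heavy atoms from the SMILES: 12 C, 3 O.
Implicit hydrogens by atom environment:
  3 × C (aromatic): 1 H each → 3
  3 × C (aromatic): no H
  2 × C: 3 H each → 6
  2 × C: 2 H each → 4
  2 × C: no H
  2 × O: no H
  1 × O: 1 H
  Total hydrogens = 14.
Molecular formula: C12H14O3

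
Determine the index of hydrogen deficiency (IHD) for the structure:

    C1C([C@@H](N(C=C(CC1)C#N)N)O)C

4

Molecular formula from the SMILES: C9H15N3O.
DoU = (2C + 2 + N − H − X)/2 = (2·9 + 2 + 3 − 15 − 0)/2 = 8/2 = 4.
(Structurally: 1 ring(s) + 3 π bond(s) = 4.)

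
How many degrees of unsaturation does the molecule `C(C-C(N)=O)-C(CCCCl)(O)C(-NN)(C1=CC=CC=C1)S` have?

Molecular formula from the SMILES: C14H22ClN3O2S.
DoU = (2C + 2 + N − H − X)/2 = (2·14 + 2 + 3 − 22 − 1)/2 = 10/2 = 5.
(Structurally: 1 ring(s) + 4 π bond(s) = 5.)

5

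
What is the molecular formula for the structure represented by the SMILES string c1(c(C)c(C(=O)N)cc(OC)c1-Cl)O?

C9H10ClNO3

Heavy atoms from the SMILES: 9 C, 1 Cl, 1 N, 3 O.
Implicit hydrogens by atom environment:
  5 × C (aromatic): no H
  2 × C: 3 H each → 6
  2 × O: no H
  1 × C (aromatic): 1 H
  1 × C: no H
  1 × Cl: no H
  1 × N: 2 H
  1 × O: 1 H
  Total hydrogens = 10.
Molecular formula: C9H10ClNO3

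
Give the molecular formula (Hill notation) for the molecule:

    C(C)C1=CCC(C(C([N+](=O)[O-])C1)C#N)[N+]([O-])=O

Heavy atoms from the SMILES: 10 C, 3 N, 4 O.
Implicit hydrogens by atom environment:
  4 × C: 1 H each → 4
  3 × C: 2 H each → 6
  2 × C: no H
  2 × N (charge +1): no H
  2 × O: no H
  2 × O (charge -1): no H
  1 × C: 3 H
  1 × N: no H
  Total hydrogens = 13.
Molecular formula: C10H13N3O4

C10H13N3O4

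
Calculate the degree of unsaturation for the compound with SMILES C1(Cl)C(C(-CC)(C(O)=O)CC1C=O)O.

3

Molecular formula from the SMILES: C9H13ClO4.
DoU = (2C + 2 + N − H − X)/2 = (2·9 + 2 + 0 − 13 − 1)/2 = 6/2 = 3.
(Structurally: 1 ring(s) + 2 π bond(s) = 3.)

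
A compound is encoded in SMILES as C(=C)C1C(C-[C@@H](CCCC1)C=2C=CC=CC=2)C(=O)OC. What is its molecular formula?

C18H24O2

Heavy atoms from the SMILES: 18 C, 2 O.
Implicit hydrogens by atom environment:
  6 × C: 2 H each → 12
  5 × C (aromatic): 1 H each → 5
  4 × C: 1 H each → 4
  2 × O: no H
  1 × C: 3 H
  1 × C (aromatic): no H
  1 × C: no H
  Total hydrogens = 24.
Molecular formula: C18H24O2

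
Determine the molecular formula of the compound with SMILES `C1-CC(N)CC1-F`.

Heavy atoms from the SMILES: 5 C, 1 F, 1 N.
Implicit hydrogens by atom environment:
  3 × C: 2 H each → 6
  2 × C: 1 H each → 2
  1 × F: no H
  1 × N: 2 H
  Total hydrogens = 10.
Molecular formula: C5H10FN

C5H10FN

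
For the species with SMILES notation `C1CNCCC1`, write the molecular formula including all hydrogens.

C5H11N

Heavy atoms from the SMILES: 5 C, 1 N.
Implicit hydrogens by atom environment:
  5 × C: 2 H each → 10
  1 × N: 1 H
  Total hydrogens = 11.
Molecular formula: C5H11N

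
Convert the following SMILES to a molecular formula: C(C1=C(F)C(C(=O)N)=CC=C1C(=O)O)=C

C10H8FNO3

Heavy atoms from the SMILES: 10 C, 1 F, 1 N, 3 O.
Implicit hydrogens by atom environment:
  4 × C (aromatic): no H
  2 × C (aromatic): 1 H each → 2
  2 × C: no H
  2 × O: no H
  1 × C: 2 H
  1 × C: 1 H
  1 × F: no H
  1 × N: 2 H
  1 × O: 1 H
  Total hydrogens = 8.
Molecular formula: C10H8FNO3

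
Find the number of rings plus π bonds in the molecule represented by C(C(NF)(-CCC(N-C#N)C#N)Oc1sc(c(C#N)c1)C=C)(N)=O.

Molecular formula from the SMILES: C14H13FN6O2S.
DoU = (2C + 2 + N − H − X)/2 = (2·14 + 2 + 6 − 13 − 1)/2 = 22/2 = 11.
(Structurally: 1 ring(s) + 10 π bond(s) = 11.)

11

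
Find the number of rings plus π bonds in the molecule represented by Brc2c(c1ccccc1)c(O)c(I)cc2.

8

Molecular formula from the SMILES: C12H8BrIO.
DoU = (2C + 2 + N − H − X)/2 = (2·12 + 2 + 0 − 8 − 2)/2 = 16/2 = 8.
(Structurally: 2 ring(s) + 6 π bond(s) = 8.)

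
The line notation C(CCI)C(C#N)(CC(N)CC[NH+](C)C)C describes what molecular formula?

Heavy atoms from the SMILES: 12 C, 1 I, 3 N.
Implicit hydrogens by atom environment:
  6 × C: 2 H each → 12
  3 × C: 3 H each → 9
  2 × C: no H
  1 × C: 1 H
  1 × I: no H
  1 × N: 2 H
  1 × N (charge +1): 1 H
  1 × N: no H
  Total hydrogens = 25.
Net charge +1.
Molecular formula: C12H25IN3+

C12H25IN3+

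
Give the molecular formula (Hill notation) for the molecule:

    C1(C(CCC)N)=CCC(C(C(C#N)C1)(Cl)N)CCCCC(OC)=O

C18H30ClN3O2

Heavy atoms from the SMILES: 18 C, 1 Cl, 3 N, 2 O.
Implicit hydrogens by atom environment:
  8 × C: 2 H each → 16
  4 × C: 1 H each → 4
  4 × C: no H
  2 × C: 3 H each → 6
  2 × N: 2 H each → 4
  2 × O: no H
  1 × Cl: no H
  1 × N: no H
  Total hydrogens = 30.
Molecular formula: C18H30ClN3O2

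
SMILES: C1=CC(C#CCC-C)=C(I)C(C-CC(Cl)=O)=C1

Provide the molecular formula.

Heavy atoms from the SMILES: 14 C, 1 Cl, 1 I, 1 O.
Implicit hydrogens by atom environment:
  4 × C: 2 H each → 8
  3 × C (aromatic): 1 H each → 3
  3 × C (aromatic): no H
  3 × C: no H
  1 × C: 3 H
  1 × Cl: no H
  1 × I: no H
  1 × O: no H
  Total hydrogens = 14.
Molecular formula: C14H14ClIO

C14H14ClIO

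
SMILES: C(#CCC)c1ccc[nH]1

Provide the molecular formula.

Heavy atoms from the SMILES: 8 C, 1 N.
Implicit hydrogens by atom environment:
  3 × C (aromatic): 1 H each → 3
  2 × C: no H
  1 × C: 3 H
  1 × C: 2 H
  1 × C (aromatic): no H
  1 × N (aromatic): 1 H
  Total hydrogens = 9.
Molecular formula: C8H9N

C8H9N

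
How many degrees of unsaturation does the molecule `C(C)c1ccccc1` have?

4

Molecular formula from the SMILES: C8H10.
DoU = (2C + 2 + N − H − X)/2 = (2·8 + 2 + 0 − 10 − 0)/2 = 8/2 = 4.
(Structurally: 1 ring(s) + 3 π bond(s) = 4.)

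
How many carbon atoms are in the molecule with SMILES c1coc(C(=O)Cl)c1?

5

The symbol for carbon appears 5 times in the SMILES. Lowercase c denotes aromatic carbon and counts toward C.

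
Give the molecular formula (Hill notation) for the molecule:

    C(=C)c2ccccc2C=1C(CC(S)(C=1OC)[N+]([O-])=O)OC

Heavy atoms from the SMILES: 15 C, 1 N, 4 O, 1 S.
Implicit hydrogens by atom environment:
  4 × C (aromatic): 1 H each → 4
  3 × C: no H
  3 × O: no H
  2 × C: 3 H each → 6
  2 × C: 2 H each → 4
  2 × C: 1 H each → 2
  2 × C (aromatic): no H
  1 × N (charge +1): no H
  1 × O (charge -1): no H
  1 × S: 1 H
  Total hydrogens = 17.
Molecular formula: C15H17NO4S

C15H17NO4S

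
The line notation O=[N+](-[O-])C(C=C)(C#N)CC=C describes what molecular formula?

Heavy atoms from the SMILES: 7 C, 2 N, 2 O.
Implicit hydrogens by atom environment:
  3 × C: 2 H each → 6
  2 × C: 1 H each → 2
  2 × C: no H
  1 × N: no H
  1 × N (charge +1): no H
  1 × O: no H
  1 × O (charge -1): no H
  Total hydrogens = 8.
Molecular formula: C7H8N2O2

C7H8N2O2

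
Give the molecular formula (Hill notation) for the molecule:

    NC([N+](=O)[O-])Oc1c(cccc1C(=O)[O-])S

C8H7N2O5S-

Heavy atoms from the SMILES: 8 C, 2 N, 5 O, 1 S.
Implicit hydrogens by atom environment:
  3 × C (aromatic): 1 H each → 3
  3 × C (aromatic): no H
  3 × O: no H
  2 × O (charge -1): no H
  1 × C: 1 H
  1 × C: no H
  1 × N: 2 H
  1 × N (charge +1): no H
  1 × S: 1 H
  Total hydrogens = 7.
Net charge -1.
Molecular formula: C8H7N2O5S-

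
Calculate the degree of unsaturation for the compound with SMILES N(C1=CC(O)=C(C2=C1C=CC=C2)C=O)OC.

Molecular formula from the SMILES: C12H11NO3.
DoU = (2C + 2 + N − H − X)/2 = (2·12 + 2 + 1 − 11 − 0)/2 = 16/2 = 8.
(Structurally: 2 ring(s) + 6 π bond(s) = 8.)

8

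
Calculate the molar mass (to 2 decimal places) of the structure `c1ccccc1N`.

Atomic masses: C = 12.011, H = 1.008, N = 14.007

93.13

Molecular formula: C6H7N.
M = 6×12.011 + 7×1.008 + 1×14.007 = 93.13 g/mol.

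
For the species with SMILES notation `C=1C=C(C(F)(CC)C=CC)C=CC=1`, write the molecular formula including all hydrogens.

Heavy atoms from the SMILES: 12 C, 1 F.
Implicit hydrogens by atom environment:
  5 × C (aromatic): 1 H each → 5
  2 × C: 3 H each → 6
  2 × C: 1 H each → 2
  1 × C: 2 H
  1 × C: no H
  1 × C (aromatic): no H
  1 × F: no H
  Total hydrogens = 15.
Molecular formula: C12H15F

C12H15F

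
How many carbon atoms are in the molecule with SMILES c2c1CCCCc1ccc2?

10

The symbol for carbon appears 10 times in the SMILES. Lowercase c denotes aromatic carbon and counts toward C.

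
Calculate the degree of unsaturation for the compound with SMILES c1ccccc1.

Molecular formula from the SMILES: C6H6.
DoU = (2C + 2 + N − H − X)/2 = (2·6 + 2 + 0 − 6 − 0)/2 = 8/2 = 4.
(Structurally: 1 ring(s) + 3 π bond(s) = 4.)

4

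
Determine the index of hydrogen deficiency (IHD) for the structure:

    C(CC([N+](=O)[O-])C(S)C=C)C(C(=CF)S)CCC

Molecular formula from the SMILES: C12H20FNO2S2.
DoU = (2C + 2 + N − H − X)/2 = (2·12 + 2 + 1 − 20 − 1)/2 = 6/2 = 3.
(Structurally: 0 ring(s) + 3 π bond(s) = 3.)

3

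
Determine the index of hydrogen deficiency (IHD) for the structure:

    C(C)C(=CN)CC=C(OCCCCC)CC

2

Molecular formula from the SMILES: C14H27NO.
DoU = (2C + 2 + N − H − X)/2 = (2·14 + 2 + 1 − 27 − 0)/2 = 4/2 = 2.
(Structurally: 0 ring(s) + 2 π bond(s) = 2.)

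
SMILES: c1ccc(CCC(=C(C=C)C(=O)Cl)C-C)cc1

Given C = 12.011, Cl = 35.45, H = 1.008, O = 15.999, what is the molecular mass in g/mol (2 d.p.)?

248.75

Molecular formula: C15H17ClO.
M = 15×12.011 + 1×35.45 + 17×1.008 + 1×15.999 = 248.75 g/mol.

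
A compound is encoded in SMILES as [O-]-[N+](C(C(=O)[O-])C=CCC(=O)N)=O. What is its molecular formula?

C6H7N2O5-

Heavy atoms from the SMILES: 6 C, 2 N, 5 O.
Implicit hydrogens by atom environment:
  3 × C: 1 H each → 3
  3 × O: no H
  2 × C: no H
  2 × O (charge -1): no H
  1 × C: 2 H
  1 × N: 2 H
  1 × N (charge +1): no H
  Total hydrogens = 7.
Net charge -1.
Molecular formula: C6H7N2O5-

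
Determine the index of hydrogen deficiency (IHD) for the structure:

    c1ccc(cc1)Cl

Molecular formula from the SMILES: C6H5Cl.
DoU = (2C + 2 + N − H − X)/2 = (2·6 + 2 + 0 − 5 − 1)/2 = 8/2 = 4.
(Structurally: 1 ring(s) + 3 π bond(s) = 4.)

4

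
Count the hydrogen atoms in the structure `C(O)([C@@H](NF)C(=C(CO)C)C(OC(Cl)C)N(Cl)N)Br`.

Hydrogens are implicit in SMILES; fill each atom to its normal valence:
  4 × C: 1 H each → 4
  2 × C: 3 H each → 6
  2 × C: no H
  2 × Cl: no H
  2 × O: 1 H each → 2
  1 × Br: no H
  1 × C: 2 H
  1 × F: no H
  1 × N: 2 H
  1 × N: 1 H
  1 × N: no H
  1 × O: no H
  Total hydrogens = 17.

17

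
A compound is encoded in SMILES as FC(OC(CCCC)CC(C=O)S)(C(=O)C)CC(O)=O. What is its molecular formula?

C13H21FO5S

Heavy atoms from the SMILES: 13 C, 1 F, 5 O, 1 S.
Implicit hydrogens by atom environment:
  5 × C: 2 H each → 10
  4 × O: no H
  3 × C: 1 H each → 3
  3 × C: no H
  2 × C: 3 H each → 6
  1 × F: no H
  1 × O: 1 H
  1 × S: 1 H
  Total hydrogens = 21.
Molecular formula: C13H21FO5S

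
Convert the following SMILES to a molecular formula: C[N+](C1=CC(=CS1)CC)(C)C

C9H16NS+

Heavy atoms from the SMILES: 9 C, 1 N, 1 S.
Implicit hydrogens by atom environment:
  4 × C: 3 H each → 12
  2 × C (aromatic): 1 H each → 2
  2 × C (aromatic): no H
  1 × C: 2 H
  1 × N (charge +1): no H
  1 × S (aromatic): no H
  Total hydrogens = 16.
Net charge +1.
Molecular formula: C9H16NS+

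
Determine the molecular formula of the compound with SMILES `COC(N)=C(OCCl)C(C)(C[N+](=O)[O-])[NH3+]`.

C7H15ClN3O4+

Heavy atoms from the SMILES: 7 C, 1 Cl, 3 N, 4 O.
Implicit hydrogens by atom environment:
  3 × C: no H
  3 × O: no H
  2 × C: 3 H each → 6
  2 × C: 2 H each → 4
  1 × Cl: no H
  1 × N (charge +1): 3 H
  1 × N: 2 H
  1 × N (charge +1): no H
  1 × O (charge -1): no H
  Total hydrogens = 15.
Net charge +1.
Molecular formula: C7H15ClN3O4+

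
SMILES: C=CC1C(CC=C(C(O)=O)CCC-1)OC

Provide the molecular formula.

C12H18O3

Heavy atoms from the SMILES: 12 C, 3 O.
Implicit hydrogens by atom environment:
  5 × C: 2 H each → 10
  4 × C: 1 H each → 4
  2 × C: no H
  2 × O: no H
  1 × C: 3 H
  1 × O: 1 H
  Total hydrogens = 18.
Molecular formula: C12H18O3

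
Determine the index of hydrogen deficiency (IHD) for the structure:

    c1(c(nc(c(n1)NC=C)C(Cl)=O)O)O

Molecular formula from the SMILES: C7H6ClN3O3.
DoU = (2C + 2 + N − H − X)/2 = (2·7 + 2 + 3 − 6 − 1)/2 = 12/2 = 6.
(Structurally: 1 ring(s) + 5 π bond(s) = 6.)

6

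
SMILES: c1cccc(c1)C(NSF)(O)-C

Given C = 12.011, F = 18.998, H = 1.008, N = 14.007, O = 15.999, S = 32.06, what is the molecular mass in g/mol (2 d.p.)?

Molecular formula: C8H10FNOS.
M = 8×12.011 + 1×18.998 + 10×1.008 + 1×14.007 + 1×15.999 + 1×32.06 = 187.23 g/mol.

187.23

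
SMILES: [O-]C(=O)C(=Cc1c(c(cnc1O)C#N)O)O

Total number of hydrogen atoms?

Hydrogens are implicit in SMILES; fill each atom to its normal valence:
  4 × C (aromatic): no H
  3 × C: no H
  3 × O: 1 H each → 3
  1 × C (aromatic): 1 H
  1 × C: 1 H
  1 × N (aromatic): no H
  1 × N: no H
  1 × O: no H
  1 × O (charge -1): no H
  Total hydrogens = 5.

5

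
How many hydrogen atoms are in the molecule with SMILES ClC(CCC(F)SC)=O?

Hydrogens are implicit in SMILES; fill each atom to its normal valence:
  2 × C: 2 H each → 4
  1 × C: 3 H
  1 × C: 1 H
  1 × C: no H
  1 × Cl: no H
  1 × F: no H
  1 × O: no H
  1 × S: no H
  Total hydrogens = 8.

8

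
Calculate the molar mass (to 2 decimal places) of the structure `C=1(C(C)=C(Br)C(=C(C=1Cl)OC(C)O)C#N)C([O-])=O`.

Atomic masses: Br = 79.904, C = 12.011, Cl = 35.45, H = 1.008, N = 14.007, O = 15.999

333.54

Molecular formula: C11H8BrClNO4-.
M = 1×79.904 + 11×12.011 + 1×35.45 + 8×1.008 + 1×14.007 + 4×15.999 = 333.54 g/mol.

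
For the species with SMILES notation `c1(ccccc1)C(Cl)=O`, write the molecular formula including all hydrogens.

Heavy atoms from the SMILES: 7 C, 1 Cl, 1 O.
Implicit hydrogens by atom environment:
  5 × C (aromatic): 1 H each → 5
  1 × C (aromatic): no H
  1 × C: no H
  1 × Cl: no H
  1 × O: no H
  Total hydrogens = 5.
Molecular formula: C7H5ClO

C7H5ClO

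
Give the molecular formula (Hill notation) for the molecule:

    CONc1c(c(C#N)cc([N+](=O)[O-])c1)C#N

Heavy atoms from the SMILES: 9 C, 4 N, 3 O.
Implicit hydrogens by atom environment:
  4 × C (aromatic): no H
  2 × C (aromatic): 1 H each → 2
  2 × C: no H
  2 × N: no H
  2 × O: no H
  1 × C: 3 H
  1 × N: 1 H
  1 × N (charge +1): no H
  1 × O (charge -1): no H
  Total hydrogens = 6.
Molecular formula: C9H6N4O3

C9H6N4O3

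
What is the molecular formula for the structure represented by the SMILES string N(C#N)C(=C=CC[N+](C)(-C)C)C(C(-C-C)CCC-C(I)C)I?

C17H30I2N3+

Heavy atoms from the SMILES: 17 C, 2 I, 3 N.
Implicit hydrogens by atom environment:
  5 × C: 3 H each → 15
  5 × C: 2 H each → 10
  4 × C: 1 H each → 4
  3 × C: no H
  2 × I: no H
  1 × N: 1 H
  1 × N: no H
  1 × N (charge +1): no H
  Total hydrogens = 30.
Net charge +1.
Molecular formula: C17H30I2N3+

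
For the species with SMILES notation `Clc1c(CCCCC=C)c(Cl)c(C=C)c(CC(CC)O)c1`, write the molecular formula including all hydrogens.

C18H24Cl2O

Heavy atoms from the SMILES: 18 C, 2 Cl, 1 O.
Implicit hydrogens by atom environment:
  8 × C: 2 H each → 16
  5 × C (aromatic): no H
  3 × C: 1 H each → 3
  2 × Cl: no H
  1 × C: 3 H
  1 × C (aromatic): 1 H
  1 × O: 1 H
  Total hydrogens = 24.
Molecular formula: C18H24Cl2O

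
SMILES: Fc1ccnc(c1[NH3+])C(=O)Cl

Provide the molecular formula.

Heavy atoms from the SMILES: 6 C, 1 Cl, 1 F, 2 N, 1 O.
Implicit hydrogens by atom environment:
  3 × C (aromatic): no H
  2 × C (aromatic): 1 H each → 2
  1 × C: no H
  1 × Cl: no H
  1 × F: no H
  1 × N (charge +1): 3 H
  1 × N (aromatic): no H
  1 × O: no H
  Total hydrogens = 5.
Net charge +1.
Molecular formula: C6H5ClFN2O+

C6H5ClFN2O+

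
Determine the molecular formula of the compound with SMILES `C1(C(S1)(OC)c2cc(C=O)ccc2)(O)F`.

Heavy atoms from the SMILES: 10 C, 1 F, 3 O, 1 S.
Implicit hydrogens by atom environment:
  4 × C (aromatic): 1 H each → 4
  2 × C: no H
  2 × C (aromatic): no H
  2 × O: no H
  1 × C: 3 H
  1 × C: 1 H
  1 × F: no H
  1 × O: 1 H
  1 × S: no H
  Total hydrogens = 9.
Molecular formula: C10H9FO3S

C10H9FO3S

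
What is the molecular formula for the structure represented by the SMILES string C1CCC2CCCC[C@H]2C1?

C10H18

Heavy atoms from the SMILES: 10 C.
Implicit hydrogens by atom environment:
  8 × C: 2 H each → 16
  2 × C: 1 H each → 2
  Total hydrogens = 18.
Molecular formula: C10H18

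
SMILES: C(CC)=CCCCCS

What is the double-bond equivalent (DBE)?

1

Molecular formula from the SMILES: C8H16S.
DoU = (2C + 2 + N − H − X)/2 = (2·8 + 2 + 0 − 16 − 0)/2 = 2/2 = 1.
(Structurally: 0 ring(s) + 1 π bond(s) = 1.)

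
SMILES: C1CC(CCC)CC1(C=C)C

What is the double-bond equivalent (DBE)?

Molecular formula from the SMILES: C11H20.
DoU = (2C + 2 + N − H − X)/2 = (2·11 + 2 + 0 − 20 − 0)/2 = 4/2 = 2.
(Structurally: 1 ring(s) + 1 π bond(s) = 2.)

2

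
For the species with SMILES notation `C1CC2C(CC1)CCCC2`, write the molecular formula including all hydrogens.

C10H18

Heavy atoms from the SMILES: 10 C.
Implicit hydrogens by atom environment:
  8 × C: 2 H each → 16
  2 × C: 1 H each → 2
  Total hydrogens = 18.
Molecular formula: C10H18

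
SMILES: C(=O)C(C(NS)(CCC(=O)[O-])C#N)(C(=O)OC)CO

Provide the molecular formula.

C10H13N2O6S-

Heavy atoms from the SMILES: 10 C, 2 N, 6 O, 1 S.
Implicit hydrogens by atom environment:
  5 × C: no H
  4 × O: no H
  3 × C: 2 H each → 6
  1 × C: 3 H
  1 × C: 1 H
  1 × N: 1 H
  1 × N: no H
  1 × O: 1 H
  1 × O (charge -1): no H
  1 × S: 1 H
  Total hydrogens = 13.
Net charge -1.
Molecular formula: C10H13N2O6S-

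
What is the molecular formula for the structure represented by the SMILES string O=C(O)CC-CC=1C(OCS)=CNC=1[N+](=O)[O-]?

C9H12N2O5S

Heavy atoms from the SMILES: 9 C, 2 N, 5 O, 1 S.
Implicit hydrogens by atom environment:
  4 × C: 2 H each → 8
  3 × C (aromatic): no H
  3 × O: no H
  1 × C (aromatic): 1 H
  1 × C: no H
  1 × N (aromatic): 1 H
  1 × N (charge +1): no H
  1 × O: 1 H
  1 × O (charge -1): no H
  1 × S: 1 H
  Total hydrogens = 12.
Molecular formula: C9H12N2O5S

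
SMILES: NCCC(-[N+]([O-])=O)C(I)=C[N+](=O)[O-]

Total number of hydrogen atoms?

Hydrogens are implicit in SMILES; fill each atom to its normal valence:
  2 × C: 2 H each → 4
  2 × C: 1 H each → 2
  2 × N (charge +1): no H
  2 × O: no H
  2 × O (charge -1): no H
  1 × C: no H
  1 × I: no H
  1 × N: 2 H
  Total hydrogens = 8.

8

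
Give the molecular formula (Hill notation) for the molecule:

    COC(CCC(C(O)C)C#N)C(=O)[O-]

Heavy atoms from the SMILES: 9 C, 1 N, 4 O.
Implicit hydrogens by atom environment:
  3 × C: 1 H each → 3
  2 × C: 3 H each → 6
  2 × C: 2 H each → 4
  2 × C: no H
  2 × O: no H
  1 × N: no H
  1 × O: 1 H
  1 × O (charge -1): no H
  Total hydrogens = 14.
Net charge -1.
Molecular formula: C9H14NO4-

C9H14NO4-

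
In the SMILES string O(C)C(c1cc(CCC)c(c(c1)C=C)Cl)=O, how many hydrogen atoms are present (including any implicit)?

15

Hydrogens are implicit in SMILES; fill each atom to its normal valence:
  4 × C (aromatic): no H
  3 × C: 2 H each → 6
  2 × C: 3 H each → 6
  2 × C (aromatic): 1 H each → 2
  2 × O: no H
  1 × C: 1 H
  1 × C: no H
  1 × Cl: no H
  Total hydrogens = 15.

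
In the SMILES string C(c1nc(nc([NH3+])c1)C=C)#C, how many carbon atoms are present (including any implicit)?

The symbol for carbon appears 8 times in the SMILES. Lowercase c denotes aromatic carbon and counts toward C.

8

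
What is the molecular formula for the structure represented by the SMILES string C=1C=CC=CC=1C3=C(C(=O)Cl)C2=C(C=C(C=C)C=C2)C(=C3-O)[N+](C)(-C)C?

C22H21ClNO2+

Heavy atoms from the SMILES: 22 C, 1 Cl, 1 N, 2 O.
Implicit hydrogens by atom environment:
  8 × C (aromatic): 1 H each → 8
  8 × C (aromatic): no H
  3 × C: 3 H each → 9
  1 × C: 2 H
  1 × C: 1 H
  1 × C: no H
  1 × Cl: no H
  1 × N (charge +1): no H
  1 × O: 1 H
  1 × O: no H
  Total hydrogens = 21.
Net charge +1.
Molecular formula: C22H21ClNO2+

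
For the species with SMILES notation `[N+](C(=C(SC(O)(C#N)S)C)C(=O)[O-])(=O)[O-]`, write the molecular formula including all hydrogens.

C6H5N2O5S2-

Heavy atoms from the SMILES: 6 C, 2 N, 5 O, 2 S.
Implicit hydrogens by atom environment:
  5 × C: no H
  2 × O: no H
  2 × O (charge -1): no H
  1 × C: 3 H
  1 × N: no H
  1 × N (charge +1): no H
  1 × O: 1 H
  1 × S: 1 H
  1 × S: no H
  Total hydrogens = 5.
Net charge -1.
Molecular formula: C6H5N2O5S2-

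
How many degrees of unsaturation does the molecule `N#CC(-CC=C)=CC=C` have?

Molecular formula from the SMILES: C8H9N.
DoU = (2C + 2 + N − H − X)/2 = (2·8 + 2 + 1 − 9 − 0)/2 = 10/2 = 5.
(Structurally: 0 ring(s) + 5 π bond(s) = 5.)

5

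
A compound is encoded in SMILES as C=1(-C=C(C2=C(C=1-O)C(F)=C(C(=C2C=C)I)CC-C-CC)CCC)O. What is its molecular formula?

C20H24FIO2

Heavy atoms from the SMILES: 20 C, 1 F, 1 I, 2 O.
Implicit hydrogens by atom environment:
  9 × C (aromatic): no H
  7 × C: 2 H each → 14
  2 × C: 3 H each → 6
  2 × O: 1 H each → 2
  1 × C (aromatic): 1 H
  1 × C: 1 H
  1 × F: no H
  1 × I: no H
  Total hydrogens = 24.
Molecular formula: C20H24FIO2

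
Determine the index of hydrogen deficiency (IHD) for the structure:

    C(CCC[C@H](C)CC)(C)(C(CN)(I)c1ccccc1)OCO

Molecular formula from the SMILES: C18H30INO2.
DoU = (2C + 2 + N − H − X)/2 = (2·18 + 2 + 1 − 30 − 1)/2 = 8/2 = 4.
(Structurally: 1 ring(s) + 3 π bond(s) = 4.)

4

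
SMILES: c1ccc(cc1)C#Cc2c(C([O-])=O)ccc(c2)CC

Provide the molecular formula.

Heavy atoms from the SMILES: 17 C, 2 O.
Implicit hydrogens by atom environment:
  8 × C (aromatic): 1 H each → 8
  4 × C (aromatic): no H
  3 × C: no H
  1 × C: 3 H
  1 × C: 2 H
  1 × O: no H
  1 × O (charge -1): no H
  Total hydrogens = 13.
Net charge -1.
Molecular formula: C17H13O2-

C17H13O2-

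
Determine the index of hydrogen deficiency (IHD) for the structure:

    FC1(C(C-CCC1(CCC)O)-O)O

1

Molecular formula from the SMILES: C9H17FO3.
DoU = (2C + 2 + N − H − X)/2 = (2·9 + 2 + 0 − 17 − 1)/2 = 2/2 = 1.
(Structurally: 1 ring(s) + 0 π bond(s) = 1.)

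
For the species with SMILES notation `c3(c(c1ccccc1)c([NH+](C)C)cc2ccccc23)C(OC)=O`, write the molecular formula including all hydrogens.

Heavy atoms from the SMILES: 20 C, 1 N, 2 O.
Implicit hydrogens by atom environment:
  10 × C (aromatic): 1 H each → 10
  6 × C (aromatic): no H
  3 × C: 3 H each → 9
  2 × O: no H
  1 × C: no H
  1 × N (charge +1): 1 H
  Total hydrogens = 20.
Net charge +1.
Molecular formula: C20H20NO2+

C20H20NO2+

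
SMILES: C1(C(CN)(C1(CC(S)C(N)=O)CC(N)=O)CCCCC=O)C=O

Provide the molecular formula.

C15H25N3O4S

Heavy atoms from the SMILES: 15 C, 3 N, 4 O, 1 S.
Implicit hydrogens by atom environment:
  7 × C: 2 H each → 14
  4 × C: 1 H each → 4
  4 × C: no H
  4 × O: no H
  3 × N: 2 H each → 6
  1 × S: 1 H
  Total hydrogens = 25.
Molecular formula: C15H25N3O4S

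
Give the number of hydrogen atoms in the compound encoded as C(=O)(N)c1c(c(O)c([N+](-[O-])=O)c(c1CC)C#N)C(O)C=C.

Hydrogens are implicit in SMILES; fill each atom to its normal valence:
  6 × C (aromatic): no H
  2 × C: 2 H each → 4
  2 × C: 1 H each → 2
  2 × C: no H
  2 × O: 1 H each → 2
  2 × O: no H
  1 × C: 3 H
  1 × N: 2 H
  1 × N (charge +1): no H
  1 × N: no H
  1 × O (charge -1): no H
  Total hydrogens = 13.

13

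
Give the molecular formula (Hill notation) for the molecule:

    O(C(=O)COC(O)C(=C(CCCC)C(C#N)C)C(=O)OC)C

C15H23NO6

Heavy atoms from the SMILES: 15 C, 1 N, 6 O.
Implicit hydrogens by atom environment:
  5 × C: no H
  5 × O: no H
  4 × C: 3 H each → 12
  4 × C: 2 H each → 8
  2 × C: 1 H each → 2
  1 × N: no H
  1 × O: 1 H
  Total hydrogens = 23.
Molecular formula: C15H23NO6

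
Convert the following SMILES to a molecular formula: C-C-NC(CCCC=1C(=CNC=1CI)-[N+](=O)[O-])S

Heavy atoms from the SMILES: 11 C, 1 I, 3 N, 2 O, 1 S.
Implicit hydrogens by atom environment:
  5 × C: 2 H each → 10
  3 × C (aromatic): no H
  1 × C: 3 H
  1 × C (aromatic): 1 H
  1 × C: 1 H
  1 × I: no H
  1 × N (aromatic): 1 H
  1 × N: 1 H
  1 × N (charge +1): no H
  1 × O: no H
  1 × O (charge -1): no H
  1 × S: 1 H
  Total hydrogens = 18.
Molecular formula: C11H18IN3O2S

C11H18IN3O2S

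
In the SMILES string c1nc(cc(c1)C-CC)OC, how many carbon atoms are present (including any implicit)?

9

The symbol for carbon appears 9 times in the SMILES. Lowercase c denotes aromatic carbon and counts toward C.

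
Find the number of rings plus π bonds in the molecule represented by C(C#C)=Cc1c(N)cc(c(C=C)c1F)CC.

Molecular formula from the SMILES: C14H14FN.
DoU = (2C + 2 + N − H − X)/2 = (2·14 + 2 + 1 − 14 − 1)/2 = 16/2 = 8.
(Structurally: 1 ring(s) + 7 π bond(s) = 8.)

8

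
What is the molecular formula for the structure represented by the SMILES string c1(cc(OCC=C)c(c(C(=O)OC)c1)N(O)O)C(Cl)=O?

Heavy atoms from the SMILES: 12 C, 1 Cl, 1 N, 6 O.
Implicit hydrogens by atom environment:
  4 × C (aromatic): no H
  4 × O: no H
  2 × C: 2 H each → 4
  2 × C (aromatic): 1 H each → 2
  2 × C: no H
  2 × O: 1 H each → 2
  1 × C: 3 H
  1 × C: 1 H
  1 × Cl: no H
  1 × N: no H
  Total hydrogens = 12.
Molecular formula: C12H12ClNO6

C12H12ClNO6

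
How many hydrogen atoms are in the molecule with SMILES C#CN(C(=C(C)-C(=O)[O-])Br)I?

Hydrogens are implicit in SMILES; fill each atom to its normal valence:
  4 × C: no H
  1 × Br: no H
  1 × C: 3 H
  1 × C: 1 H
  1 × I: no H
  1 × N: no H
  1 × O: no H
  1 × O (charge -1): no H
  Total hydrogens = 4.

4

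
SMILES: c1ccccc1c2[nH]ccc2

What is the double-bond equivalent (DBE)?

Molecular formula from the SMILES: C10H9N.
DoU = (2C + 2 + N − H − X)/2 = (2·10 + 2 + 1 − 9 − 0)/2 = 14/2 = 7.
(Structurally: 2 ring(s) + 5 π bond(s) = 7.)

7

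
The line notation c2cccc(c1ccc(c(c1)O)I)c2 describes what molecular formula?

Heavy atoms from the SMILES: 12 C, 1 I, 1 O.
Implicit hydrogens by atom environment:
  8 × C (aromatic): 1 H each → 8
  4 × C (aromatic): no H
  1 × I: no H
  1 × O: 1 H
  Total hydrogens = 9.
Molecular formula: C12H9IO

C12H9IO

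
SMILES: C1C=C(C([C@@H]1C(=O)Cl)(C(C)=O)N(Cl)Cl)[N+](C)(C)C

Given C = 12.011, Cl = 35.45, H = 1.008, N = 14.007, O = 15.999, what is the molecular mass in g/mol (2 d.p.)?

Molecular formula: C11H16Cl3N2O2+.
M = 11×12.011 + 3×35.45 + 16×1.008 + 2×14.007 + 2×15.999 = 314.61 g/mol.

314.61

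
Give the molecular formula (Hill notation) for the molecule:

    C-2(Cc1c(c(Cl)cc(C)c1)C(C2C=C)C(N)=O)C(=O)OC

C16H18ClNO3

Heavy atoms from the SMILES: 16 C, 1 Cl, 1 N, 3 O.
Implicit hydrogens by atom environment:
  4 × C: 1 H each → 4
  4 × C (aromatic): no H
  3 × O: no H
  2 × C: 3 H each → 6
  2 × C: 2 H each → 4
  2 × C (aromatic): 1 H each → 2
  2 × C: no H
  1 × Cl: no H
  1 × N: 2 H
  Total hydrogens = 18.
Molecular formula: C16H18ClNO3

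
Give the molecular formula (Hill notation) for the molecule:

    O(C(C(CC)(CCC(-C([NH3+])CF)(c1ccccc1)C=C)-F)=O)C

C18H26F2NO2+

Heavy atoms from the SMILES: 18 C, 2 F, 1 N, 2 O.
Implicit hydrogens by atom environment:
  5 × C: 2 H each → 10
  5 × C (aromatic): 1 H each → 5
  3 × C: no H
  2 × C: 3 H each → 6
  2 × C: 1 H each → 2
  2 × F: no H
  2 × O: no H
  1 × C (aromatic): no H
  1 × N (charge +1): 3 H
  Total hydrogens = 26.
Net charge +1.
Molecular formula: C18H26F2NO2+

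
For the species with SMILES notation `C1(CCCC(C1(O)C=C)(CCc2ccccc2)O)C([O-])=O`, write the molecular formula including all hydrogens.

C17H21O4-

Heavy atoms from the SMILES: 17 C, 4 O.
Implicit hydrogens by atom environment:
  6 × C: 2 H each → 12
  5 × C (aromatic): 1 H each → 5
  3 × C: no H
  2 × C: 1 H each → 2
  2 × O: 1 H each → 2
  1 × C (aromatic): no H
  1 × O: no H
  1 × O (charge -1): no H
  Total hydrogens = 21.
Net charge -1.
Molecular formula: C17H21O4-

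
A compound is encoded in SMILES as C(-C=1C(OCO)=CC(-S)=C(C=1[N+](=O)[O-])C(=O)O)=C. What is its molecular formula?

Heavy atoms from the SMILES: 10 C, 1 N, 6 O, 1 S.
Implicit hydrogens by atom environment:
  5 × C (aromatic): no H
  3 × O: no H
  2 × C: 2 H each → 4
  2 × O: 1 H each → 2
  1 × C (aromatic): 1 H
  1 × C: 1 H
  1 × C: no H
  1 × N (charge +1): no H
  1 × O (charge -1): no H
  1 × S: 1 H
  Total hydrogens = 9.
Molecular formula: C10H9NO6S

C10H9NO6S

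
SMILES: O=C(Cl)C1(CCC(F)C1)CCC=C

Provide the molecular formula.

Heavy atoms from the SMILES: 10 C, 1 Cl, 1 F, 1 O.
Implicit hydrogens by atom environment:
  6 × C: 2 H each → 12
  2 × C: 1 H each → 2
  2 × C: no H
  1 × Cl: no H
  1 × F: no H
  1 × O: no H
  Total hydrogens = 14.
Molecular formula: C10H14ClFO

C10H14ClFO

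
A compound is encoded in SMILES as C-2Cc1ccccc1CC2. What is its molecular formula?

Heavy atoms from the SMILES: 10 C.
Implicit hydrogens by atom environment:
  4 × C: 2 H each → 8
  4 × C (aromatic): 1 H each → 4
  2 × C (aromatic): no H
  Total hydrogens = 12.
Molecular formula: C10H12

C10H12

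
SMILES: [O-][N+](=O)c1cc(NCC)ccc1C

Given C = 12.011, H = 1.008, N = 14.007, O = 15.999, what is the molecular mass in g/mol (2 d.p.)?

180.21

Molecular formula: C9H12N2O2.
M = 9×12.011 + 12×1.008 + 2×14.007 + 2×15.999 = 180.21 g/mol.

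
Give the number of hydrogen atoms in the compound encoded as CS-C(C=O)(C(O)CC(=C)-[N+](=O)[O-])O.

11

Hydrogens are implicit in SMILES; fill each atom to its normal valence:
  2 × C: 2 H each → 4
  2 × C: 1 H each → 2
  2 × C: no H
  2 × O: 1 H each → 2
  2 × O: no H
  1 × C: 3 H
  1 × N (charge +1): no H
  1 × O (charge -1): no H
  1 × S: no H
  Total hydrogens = 11.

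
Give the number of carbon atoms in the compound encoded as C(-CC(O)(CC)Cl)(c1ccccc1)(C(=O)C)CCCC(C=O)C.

19

The symbol for carbon appears 19 times in the SMILES. Lowercase c denotes aromatic carbon and counts toward C.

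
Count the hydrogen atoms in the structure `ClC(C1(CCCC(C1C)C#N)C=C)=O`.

14

Hydrogens are implicit in SMILES; fill each atom to its normal valence:
  4 × C: 2 H each → 8
  3 × C: 1 H each → 3
  3 × C: no H
  1 × C: 3 H
  1 × Cl: no H
  1 × N: no H
  1 × O: no H
  Total hydrogens = 14.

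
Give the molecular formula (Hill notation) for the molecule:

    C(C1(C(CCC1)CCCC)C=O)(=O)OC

Heavy atoms from the SMILES: 12 C, 3 O.
Implicit hydrogens by atom environment:
  6 × C: 2 H each → 12
  3 × O: no H
  2 × C: 3 H each → 6
  2 × C: 1 H each → 2
  2 × C: no H
  Total hydrogens = 20.
Molecular formula: C12H20O3

C12H20O3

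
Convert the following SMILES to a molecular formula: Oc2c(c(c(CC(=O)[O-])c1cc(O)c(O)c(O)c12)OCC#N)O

Heavy atoms from the SMILES: 14 C, 1 N, 8 O.
Implicit hydrogens by atom environment:
  9 × C (aromatic): no H
  5 × O: 1 H each → 5
  2 × C: 2 H each → 4
  2 × C: no H
  2 × O: no H
  1 × C (aromatic): 1 H
  1 × N: no H
  1 × O (charge -1): no H
  Total hydrogens = 10.
Net charge -1.
Molecular formula: C14H10NO8-

C14H10NO8-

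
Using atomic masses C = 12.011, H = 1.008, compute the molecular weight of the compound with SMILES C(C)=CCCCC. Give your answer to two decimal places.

Molecular formula: C7H14.
M = 7×12.011 + 14×1.008 = 98.19 g/mol.

98.19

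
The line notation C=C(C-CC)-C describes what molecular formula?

C6H12

Heavy atoms from the SMILES: 6 C.
Implicit hydrogens by atom environment:
  3 × C: 2 H each → 6
  2 × C: 3 H each → 6
  1 × C: no H
  Total hydrogens = 12.
Molecular formula: C6H12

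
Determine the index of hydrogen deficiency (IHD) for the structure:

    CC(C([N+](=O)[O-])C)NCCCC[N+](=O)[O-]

2

Molecular formula from the SMILES: C8H17N3O4.
DoU = (2C + 2 + N − H − X)/2 = (2·8 + 2 + 3 − 17 − 0)/2 = 4/2 = 2.
(Structurally: 0 ring(s) + 2 π bond(s) = 2.)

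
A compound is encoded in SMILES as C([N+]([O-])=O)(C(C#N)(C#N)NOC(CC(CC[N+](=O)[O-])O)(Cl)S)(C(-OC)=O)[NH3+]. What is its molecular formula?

C11H16ClN6O8S+

Heavy atoms from the SMILES: 11 C, 1 Cl, 6 N, 8 O, 1 S.
Implicit hydrogens by atom environment:
  6 × C: no H
  5 × O: no H
  3 × C: 2 H each → 6
  2 × N: no H
  2 × N (charge +1): no H
  2 × O (charge -1): no H
  1 × C: 3 H
  1 × C: 1 H
  1 × Cl: no H
  1 × N (charge +1): 3 H
  1 × N: 1 H
  1 × O: 1 H
  1 × S: 1 H
  Total hydrogens = 16.
Net charge +1.
Molecular formula: C11H16ClN6O8S+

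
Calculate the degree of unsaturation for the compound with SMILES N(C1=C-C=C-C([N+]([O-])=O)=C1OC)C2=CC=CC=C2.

9

Molecular formula from the SMILES: C13H12N2O3.
DoU = (2C + 2 + N − H − X)/2 = (2·13 + 2 + 2 − 12 − 0)/2 = 18/2 = 9.
(Structurally: 2 ring(s) + 7 π bond(s) = 9.)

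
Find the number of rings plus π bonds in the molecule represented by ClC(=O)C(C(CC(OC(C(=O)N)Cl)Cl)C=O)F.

3

Molecular formula from the SMILES: C8H9Cl3FNO4.
DoU = (2C + 2 + N − H − X)/2 = (2·8 + 2 + 1 − 9 − 4)/2 = 6/2 = 3.
(Structurally: 0 ring(s) + 3 π bond(s) = 3.)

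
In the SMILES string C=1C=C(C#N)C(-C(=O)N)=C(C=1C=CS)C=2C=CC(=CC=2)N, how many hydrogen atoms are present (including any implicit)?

13

Hydrogens are implicit in SMILES; fill each atom to its normal valence:
  6 × C (aromatic): 1 H each → 6
  6 × C (aromatic): no H
  2 × C: 1 H each → 2
  2 × C: no H
  2 × N: 2 H each → 4
  1 × N: no H
  1 × O: no H
  1 × S: 1 H
  Total hydrogens = 13.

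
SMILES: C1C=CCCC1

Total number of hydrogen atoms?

Hydrogens are implicit in SMILES; fill each atom to its normal valence:
  4 × C: 2 H each → 8
  2 × C: 1 H each → 2
  Total hydrogens = 10.

10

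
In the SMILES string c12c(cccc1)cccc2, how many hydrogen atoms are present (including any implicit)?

8

Hydrogens are implicit in SMILES; fill each atom to its normal valence:
  8 × C (aromatic): 1 H each → 8
  2 × C (aromatic): no H
  Total hydrogens = 8.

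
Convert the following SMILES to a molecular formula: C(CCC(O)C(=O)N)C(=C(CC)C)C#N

Heavy atoms from the SMILES: 11 C, 2 N, 2 O.
Implicit hydrogens by atom environment:
  4 × C: 2 H each → 8
  4 × C: no H
  2 × C: 3 H each → 6
  1 × C: 1 H
  1 × N: 2 H
  1 × N: no H
  1 × O: 1 H
  1 × O: no H
  Total hydrogens = 18.
Molecular formula: C11H18N2O2

C11H18N2O2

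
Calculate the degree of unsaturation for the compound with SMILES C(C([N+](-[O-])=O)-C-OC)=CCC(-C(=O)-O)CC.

Molecular formula from the SMILES: C10H17NO5.
DoU = (2C + 2 + N − H − X)/2 = (2·10 + 2 + 1 − 17 − 0)/2 = 6/2 = 3.
(Structurally: 0 ring(s) + 3 π bond(s) = 3.)

3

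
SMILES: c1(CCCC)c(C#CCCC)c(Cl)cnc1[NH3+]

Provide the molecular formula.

C14H20ClN2+

Heavy atoms from the SMILES: 14 C, 1 Cl, 2 N.
Implicit hydrogens by atom environment:
  5 × C: 2 H each → 10
  4 × C (aromatic): no H
  2 × C: 3 H each → 6
  2 × C: no H
  1 × C (aromatic): 1 H
  1 × Cl: no H
  1 × N (charge +1): 3 H
  1 × N (aromatic): no H
  Total hydrogens = 20.
Net charge +1.
Molecular formula: C14H20ClN2+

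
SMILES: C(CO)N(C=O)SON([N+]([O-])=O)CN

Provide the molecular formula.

Heavy atoms from the SMILES: 4 C, 4 N, 5 O, 1 S.
Implicit hydrogens by atom environment:
  3 × C: 2 H each → 6
  3 × O: no H
  2 × N: no H
  1 × C: 1 H
  1 × N: 2 H
  1 × N (charge +1): no H
  1 × O: 1 H
  1 × O (charge -1): no H
  1 × S: no H
  Total hydrogens = 10.
Molecular formula: C4H10N4O5S

C4H10N4O5S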